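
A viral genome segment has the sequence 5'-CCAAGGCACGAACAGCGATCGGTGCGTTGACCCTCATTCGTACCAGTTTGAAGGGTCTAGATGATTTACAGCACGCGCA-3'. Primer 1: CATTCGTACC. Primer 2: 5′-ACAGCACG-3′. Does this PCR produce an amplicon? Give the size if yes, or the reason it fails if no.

No product — both primers anneal to the same strand and extend in the same direction.

Primer 1 (CATTCGTACC) matches the top strand at positions 35–44 (3' end points downstream).
Primer 2 (ACAGCACG) also matches the top strand directly, at positions 68–75 — its reverse complement CGTGCTGT is not present.
Both primers anneal to the bottom strand with 3' ends pointing the same way, so neither can prime synthesis back toward the other.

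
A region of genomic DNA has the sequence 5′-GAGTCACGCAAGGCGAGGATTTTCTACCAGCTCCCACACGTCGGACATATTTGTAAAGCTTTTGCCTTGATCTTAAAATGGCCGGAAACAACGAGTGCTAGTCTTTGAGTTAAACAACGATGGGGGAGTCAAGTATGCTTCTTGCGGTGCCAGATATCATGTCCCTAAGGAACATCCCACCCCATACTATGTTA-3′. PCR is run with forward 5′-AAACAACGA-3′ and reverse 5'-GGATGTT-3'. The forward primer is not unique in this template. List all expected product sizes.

92 bp, 66 bp

The forward primer AAACAACGA matches the top strand at positions 86–94, 112–120.
The reverse primer's reverse complement is AACATCC, matching at positions 171–177.
Each forward site pairs with the reverse site to give a product ending at position 177: sizes 92, 66 bp.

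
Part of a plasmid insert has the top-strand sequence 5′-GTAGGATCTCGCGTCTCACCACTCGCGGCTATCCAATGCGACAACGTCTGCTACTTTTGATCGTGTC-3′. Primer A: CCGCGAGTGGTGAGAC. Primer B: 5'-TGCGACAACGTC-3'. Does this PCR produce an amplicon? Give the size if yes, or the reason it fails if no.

Primer A (CCGCGAGTGGTGAGAC) has reverse complement GTCTCACCACTCGCGG, which matches the top strand at positions 13–28; primer A anneals to the top strand there with its 3' end pointing upstream toward position 13.
Primer B (TGCGACAACGTC) matches the top strand directly at positions 37–48; it anneals to the bottom strand with its 3' end pointing downstream toward position 48.
The 3' ends diverge (primer A extends toward position 1, primer B toward position 67), so the primers never converge on a shared product.

No product — the primers' 3' ends point away from each other.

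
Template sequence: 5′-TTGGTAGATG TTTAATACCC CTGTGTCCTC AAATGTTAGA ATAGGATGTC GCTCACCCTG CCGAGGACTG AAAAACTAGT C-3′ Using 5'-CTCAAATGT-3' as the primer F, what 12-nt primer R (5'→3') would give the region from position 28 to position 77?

5'-AGTTTTTCAGTC-3'

The product's 3' end on the top strand is position 77.
The reverse primer anneals to the top strand over positions 66–77, i.e. to GACTGAAAAACT.
Its sequence written 5'→3' is the reverse complement: AGTTTTTCAGTC.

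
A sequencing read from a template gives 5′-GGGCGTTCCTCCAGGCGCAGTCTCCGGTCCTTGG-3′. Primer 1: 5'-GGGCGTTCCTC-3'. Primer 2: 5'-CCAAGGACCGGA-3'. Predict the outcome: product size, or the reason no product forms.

Primer 1 (GGGCGTTCCTC) matches the top strand at positions 1–11; it acts as a forward primer.
Primer 2's reverse complement is TCCGGTCCTTGG, matching the top strand at positions 23–34; it acts as a reverse primer.
The 3' ends face each other across positions 1–34, giving a 34 bp product.

Yes — a 34 bp product.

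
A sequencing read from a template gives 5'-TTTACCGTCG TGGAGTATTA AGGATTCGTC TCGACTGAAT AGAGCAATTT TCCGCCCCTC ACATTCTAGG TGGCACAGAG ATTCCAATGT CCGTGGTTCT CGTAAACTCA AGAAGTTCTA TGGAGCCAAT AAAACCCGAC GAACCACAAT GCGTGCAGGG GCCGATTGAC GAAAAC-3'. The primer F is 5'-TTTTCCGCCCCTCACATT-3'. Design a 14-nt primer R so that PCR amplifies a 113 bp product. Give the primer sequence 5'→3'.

The forward primer binds at positions 48–65, so a 113 bp product ends at position 48 + 113 − 1 = 160.
The reverse primer anneals to the top strand over positions 147–160, i.e. to CAATGCGTGCAGGG.
Its sequence written 5'→3' is the reverse complement: CCCTGCACGCATTG.

5'-CCCTGCACGCATTG-3'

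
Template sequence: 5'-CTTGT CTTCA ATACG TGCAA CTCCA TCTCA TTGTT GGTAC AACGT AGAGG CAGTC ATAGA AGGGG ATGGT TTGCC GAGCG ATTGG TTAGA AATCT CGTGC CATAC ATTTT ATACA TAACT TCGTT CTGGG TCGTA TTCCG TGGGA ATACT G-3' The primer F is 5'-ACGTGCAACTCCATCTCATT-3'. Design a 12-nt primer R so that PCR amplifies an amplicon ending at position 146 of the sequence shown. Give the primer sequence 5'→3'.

5'-TTCCCACGGAAT-3'

The forward primer binds at positions 13–32; the product's 3' end on the top strand is position 146.
The reverse primer anneals to the top strand over positions 135–146, i.e. to ATTCCGTGGGAA.
Its sequence written 5'→3' is the reverse complement: TTCCCACGGAAT.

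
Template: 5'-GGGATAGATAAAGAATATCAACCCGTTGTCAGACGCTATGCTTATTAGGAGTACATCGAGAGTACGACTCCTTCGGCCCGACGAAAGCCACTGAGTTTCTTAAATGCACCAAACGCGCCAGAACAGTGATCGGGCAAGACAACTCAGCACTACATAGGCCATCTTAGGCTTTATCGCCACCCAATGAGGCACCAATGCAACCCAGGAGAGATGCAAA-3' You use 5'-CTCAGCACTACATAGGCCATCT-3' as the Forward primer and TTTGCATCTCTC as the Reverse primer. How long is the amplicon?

Forward primer CTCAGCACTACATAGGCCATCT is found on the top strand at positions 143–164.
The reverse primer's reverse complement is GAGAGATGCAAA, which matches the template at positions 206–217.
The product runs from position 143 to position 217, so its length is 217 − 143 + 1 = 75 bp.

75 bp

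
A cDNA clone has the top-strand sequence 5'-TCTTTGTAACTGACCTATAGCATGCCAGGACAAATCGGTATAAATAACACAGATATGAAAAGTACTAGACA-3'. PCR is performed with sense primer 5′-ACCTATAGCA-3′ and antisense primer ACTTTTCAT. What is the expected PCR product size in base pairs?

Forward primer ACCTATAGCA is found on the top strand at positions 13–22.
Reverse complement of the reverse primer: ATGAAAAGT. This occurs on the top strand at positions 55–63.
Amplicon spans positions 13–63: 51 bp.

51 bp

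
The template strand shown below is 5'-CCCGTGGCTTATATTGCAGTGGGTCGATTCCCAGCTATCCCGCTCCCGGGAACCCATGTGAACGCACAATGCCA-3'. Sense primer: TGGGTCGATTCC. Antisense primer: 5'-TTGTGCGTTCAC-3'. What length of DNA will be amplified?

50 bp

Forward primer TGGGTCGATTCC is found on the top strand at positions 20–31.
The reverse primer's reverse complement is GTGAACGCACAA, which matches the template at positions 58–69.
Product length = (reverse-primer end) − (forward-primer start) + 1 = 69 − 20 + 1 = 50 bp.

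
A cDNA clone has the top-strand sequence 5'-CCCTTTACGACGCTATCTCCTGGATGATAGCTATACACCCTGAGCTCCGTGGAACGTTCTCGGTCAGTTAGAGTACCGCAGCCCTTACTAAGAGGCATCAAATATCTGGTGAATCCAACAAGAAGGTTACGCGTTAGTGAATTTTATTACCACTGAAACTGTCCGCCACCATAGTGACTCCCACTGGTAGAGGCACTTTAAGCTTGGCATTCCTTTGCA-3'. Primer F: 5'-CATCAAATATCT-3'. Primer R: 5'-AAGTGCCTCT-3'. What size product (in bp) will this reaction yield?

103 bp

The forward primer matches the template at positions 96–107.
Reverse complement of the reverse primer: AGAGGCACTT. This occurs on the top strand at positions 189–198.
Product length = (reverse-primer end) − (forward-primer start) + 1 = 198 − 96 + 1 = 103 bp.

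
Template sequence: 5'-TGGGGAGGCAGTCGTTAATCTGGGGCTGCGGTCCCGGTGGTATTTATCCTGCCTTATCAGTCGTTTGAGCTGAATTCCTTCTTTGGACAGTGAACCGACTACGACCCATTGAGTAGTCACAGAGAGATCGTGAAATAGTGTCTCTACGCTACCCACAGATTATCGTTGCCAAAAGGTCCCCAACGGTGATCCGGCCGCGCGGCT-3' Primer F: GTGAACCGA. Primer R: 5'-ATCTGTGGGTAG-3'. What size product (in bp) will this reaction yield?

71 bp

Scanning the template, GTGAACCGA occurs at positions 90–98; this primer anneals to the bottom strand there with its 3' end pointing downstream.
Taking the reverse complement of ATCTGTGGGTAG gives CTACCCACAGAT, found at positions 149–160 on the template; the primer anneals here to the top strand with its 3' end pointing upstream.
Amplicon spans positions 90–160: 71 bp.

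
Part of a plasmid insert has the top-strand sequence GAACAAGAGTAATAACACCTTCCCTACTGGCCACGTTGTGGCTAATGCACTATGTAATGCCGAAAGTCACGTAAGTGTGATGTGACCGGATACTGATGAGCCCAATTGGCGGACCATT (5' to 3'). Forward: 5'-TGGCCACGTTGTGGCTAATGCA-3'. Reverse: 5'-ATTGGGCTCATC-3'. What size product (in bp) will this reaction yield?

Scanning the template, TGGCCACGTTGTGGCTAATGCA occurs at positions 28–49; this primer anneals to the bottom strand there with its 3' end pointing downstream.
The reverse primer's reverse complement is GATGAGCCCAAT, which matches the template at positions 95–106.
The product runs from position 28 to position 106, so its length is 106 − 28 + 1 = 79 bp.

79 bp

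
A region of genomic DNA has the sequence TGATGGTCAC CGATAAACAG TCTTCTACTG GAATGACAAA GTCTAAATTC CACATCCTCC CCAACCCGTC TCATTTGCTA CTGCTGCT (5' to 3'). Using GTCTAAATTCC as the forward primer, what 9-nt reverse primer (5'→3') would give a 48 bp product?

5'-AGCAGCAGT-3'

The forward primer binds at positions 41–51, so a 48 bp product ends at position 41 + 48 − 1 = 88.
The reverse primer anneals to the top strand over positions 80–88, i.e. to ACTGCTGCT.
Its sequence written 5'→3' is the reverse complement: AGCAGCAGT.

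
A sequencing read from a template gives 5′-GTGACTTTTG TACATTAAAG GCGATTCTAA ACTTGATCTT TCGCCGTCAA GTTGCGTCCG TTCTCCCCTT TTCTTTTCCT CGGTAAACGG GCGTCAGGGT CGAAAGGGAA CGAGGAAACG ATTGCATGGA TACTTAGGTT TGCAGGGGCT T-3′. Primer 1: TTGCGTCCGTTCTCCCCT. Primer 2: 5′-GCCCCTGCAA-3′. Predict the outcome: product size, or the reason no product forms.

Primer 1 (TTGCGTCCGTTCTCCCCT) matches the top strand at positions 52–69; it acts as a forward primer.
Primer 2's reverse complement is TTGCAGGGGC, matching the top strand at positions 140–149; it acts as a reverse primer.
The 3' ends face each other across positions 52–149, giving a 98 bp product.

Yes — a 98 bp product.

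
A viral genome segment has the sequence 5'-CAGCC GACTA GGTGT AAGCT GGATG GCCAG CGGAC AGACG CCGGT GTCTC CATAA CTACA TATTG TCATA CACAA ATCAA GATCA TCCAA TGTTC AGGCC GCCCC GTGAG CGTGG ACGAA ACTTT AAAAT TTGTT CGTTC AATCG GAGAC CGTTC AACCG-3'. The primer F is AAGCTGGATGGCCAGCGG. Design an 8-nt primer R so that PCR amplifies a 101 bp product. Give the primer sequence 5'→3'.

5'-TCCACGCT-3'

The forward primer binds at positions 16–33, so a 101 bp product ends at position 16 + 101 − 1 = 116.
The reverse primer anneals to the top strand over positions 109–116, i.e. to AGCGTGGA.
Its sequence written 5'→3' is the reverse complement: TCCACGCT.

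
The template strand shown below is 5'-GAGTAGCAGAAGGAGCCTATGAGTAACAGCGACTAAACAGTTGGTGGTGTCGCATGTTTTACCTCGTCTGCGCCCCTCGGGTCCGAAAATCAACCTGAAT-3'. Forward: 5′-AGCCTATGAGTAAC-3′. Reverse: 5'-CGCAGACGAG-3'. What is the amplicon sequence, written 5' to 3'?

Scanning the template, AGCCTATGAGTAAC occurs at positions 14–27; this primer anneals to the bottom strand there with its 3' end pointing downstream.
The reverse primer's reverse complement is CTCGTCTGCG, which matches the template at positions 63–72.
The product is the template from position 14 through 72 (59 bp).

5'-AGCCTATGAGTAACAGCGACTAAACAGTTGGTGGTGTCGCATGTTTTACCTCGTCTGCG-3'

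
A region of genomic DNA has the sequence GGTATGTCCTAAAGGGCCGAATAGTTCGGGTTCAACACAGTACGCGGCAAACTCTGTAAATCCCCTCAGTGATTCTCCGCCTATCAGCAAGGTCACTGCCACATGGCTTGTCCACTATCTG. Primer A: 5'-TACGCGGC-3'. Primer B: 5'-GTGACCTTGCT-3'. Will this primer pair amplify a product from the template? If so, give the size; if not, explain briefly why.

Primer A (TACGCGGC) matches the top strand at positions 41–48; it acts as a forward primer.
Primer B's reverse complement is AGCAAGGTCAC, matching the top strand at positions 86–96; it acts as a reverse primer.
The 3' ends face each other across positions 41–96, giving a 56 bp product.

Yes — a 56 bp product.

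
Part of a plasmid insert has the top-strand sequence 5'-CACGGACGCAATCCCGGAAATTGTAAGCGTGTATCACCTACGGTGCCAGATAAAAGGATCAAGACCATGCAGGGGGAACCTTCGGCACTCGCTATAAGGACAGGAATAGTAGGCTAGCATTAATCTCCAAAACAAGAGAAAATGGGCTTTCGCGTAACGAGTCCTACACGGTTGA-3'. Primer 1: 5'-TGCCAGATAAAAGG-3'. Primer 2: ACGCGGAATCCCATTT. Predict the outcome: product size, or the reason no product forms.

No product — primer 2 has no binding site in the template.

Primer 2 (ACGCGGAATCCCATTT) does not match the top strand, and its reverse complement AAATGGGATTCCGCGT does not match either.
With no annealing site for primer 2, no amplification occurs.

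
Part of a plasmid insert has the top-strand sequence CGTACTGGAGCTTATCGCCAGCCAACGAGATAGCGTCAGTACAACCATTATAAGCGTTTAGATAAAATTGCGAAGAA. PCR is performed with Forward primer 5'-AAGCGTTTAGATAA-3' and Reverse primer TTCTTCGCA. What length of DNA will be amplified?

26 bp

Scanning the template, AAGCGTTTAGATAA occurs at positions 52–65; this primer anneals to the bottom strand there with its 3' end pointing downstream.
Reverse complement of the reverse primer: TGCGAAGAA. This occurs on the top strand at positions 69–77.
Amplicon spans positions 52–77: 26 bp.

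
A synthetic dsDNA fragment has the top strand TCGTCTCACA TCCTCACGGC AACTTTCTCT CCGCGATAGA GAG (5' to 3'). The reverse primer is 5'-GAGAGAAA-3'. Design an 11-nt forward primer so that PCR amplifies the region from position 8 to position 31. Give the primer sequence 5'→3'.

The reverse primer's reverse complement TTTCTCTC matches the template at positions 24–31; the product starts at position 8.
The forward primer is identical to the top strand over positions 8–18: ACATCCTCACG.

5'-ACATCCTCACG-3'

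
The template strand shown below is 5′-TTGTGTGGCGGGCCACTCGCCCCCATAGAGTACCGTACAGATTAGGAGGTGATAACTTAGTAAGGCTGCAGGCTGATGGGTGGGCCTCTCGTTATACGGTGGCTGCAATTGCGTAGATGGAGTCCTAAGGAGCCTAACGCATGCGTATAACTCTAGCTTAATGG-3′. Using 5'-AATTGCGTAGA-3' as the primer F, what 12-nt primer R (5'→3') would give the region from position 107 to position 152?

The product's 3' end on the top strand is position 152.
The reverse primer anneals to the top strand over positions 141–152, i.e. to ATGCGTATAACT.
Its sequence written 5'→3' is the reverse complement: AGTTATACGCAT.

5'-AGTTATACGCAT-3'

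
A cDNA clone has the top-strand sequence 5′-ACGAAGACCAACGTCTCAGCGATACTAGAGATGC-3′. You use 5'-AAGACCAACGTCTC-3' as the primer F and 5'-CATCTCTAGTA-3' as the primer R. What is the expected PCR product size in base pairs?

30 bp

Forward primer AAGACCAACGTCTC is found on the top strand at positions 4–17.
Taking the reverse complement of CATCTCTAGTA gives TACTAGAGATG, found at positions 23–33 on the template; the primer anneals here to the top strand with its 3' end pointing upstream.
The product runs from position 4 to position 33, so its length is 33 − 4 + 1 = 30 bp.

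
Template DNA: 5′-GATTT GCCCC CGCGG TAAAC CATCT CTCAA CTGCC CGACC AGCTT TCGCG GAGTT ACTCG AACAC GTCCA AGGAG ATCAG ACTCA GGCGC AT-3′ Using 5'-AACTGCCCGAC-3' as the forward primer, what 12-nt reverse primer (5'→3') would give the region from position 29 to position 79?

The product's 3' end on the top strand is position 79.
The reverse primer anneals to the top strand over positions 68–79, i.e. to CCAAGGAGATCA.
Its sequence written 5'→3' is the reverse complement: TGATCTCCTTGG.

5'-TGATCTCCTTGG-3'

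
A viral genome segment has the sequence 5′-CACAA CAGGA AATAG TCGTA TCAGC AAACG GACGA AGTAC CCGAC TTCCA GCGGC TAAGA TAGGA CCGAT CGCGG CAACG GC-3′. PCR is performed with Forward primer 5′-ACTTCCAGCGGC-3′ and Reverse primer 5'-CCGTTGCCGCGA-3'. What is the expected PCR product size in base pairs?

Forward primer ACTTCCAGCGGC is found on the top strand at positions 44–55.
Reverse complement of the reverse primer: TCGCGGCAACGG. This occurs on the top strand at positions 70–81.
Amplicon spans positions 44–81: 38 bp.

38 bp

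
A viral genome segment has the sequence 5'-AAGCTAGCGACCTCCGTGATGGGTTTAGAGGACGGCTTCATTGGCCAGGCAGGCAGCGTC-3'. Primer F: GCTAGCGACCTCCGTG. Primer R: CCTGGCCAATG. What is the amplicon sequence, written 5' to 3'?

5'-GCTAGCGACCTCCGTGATGGGTTTAGAGGACGGCTTCATTGGCCAGG-3'

Scanning the template, GCTAGCGACCTCCGTG occurs at positions 3–18; this primer anneals to the bottom strand there with its 3' end pointing downstream.
The reverse primer's reverse complement is CATTGGCCAGG, which matches the template at positions 39–49.
The product is the template from position 3 through 49 (47 bp).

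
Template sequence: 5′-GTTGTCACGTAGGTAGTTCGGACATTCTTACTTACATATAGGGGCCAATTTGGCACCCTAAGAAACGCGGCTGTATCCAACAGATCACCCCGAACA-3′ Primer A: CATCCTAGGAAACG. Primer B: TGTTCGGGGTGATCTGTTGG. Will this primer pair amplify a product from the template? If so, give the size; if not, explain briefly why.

Primer A (CATCCTAGGAAACG) does not match the top strand, and its reverse complement CGTTTCCTAGGATG does not match either.
With no annealing site for primer A, no amplification occurs.

No product — primer A has no binding site in the template.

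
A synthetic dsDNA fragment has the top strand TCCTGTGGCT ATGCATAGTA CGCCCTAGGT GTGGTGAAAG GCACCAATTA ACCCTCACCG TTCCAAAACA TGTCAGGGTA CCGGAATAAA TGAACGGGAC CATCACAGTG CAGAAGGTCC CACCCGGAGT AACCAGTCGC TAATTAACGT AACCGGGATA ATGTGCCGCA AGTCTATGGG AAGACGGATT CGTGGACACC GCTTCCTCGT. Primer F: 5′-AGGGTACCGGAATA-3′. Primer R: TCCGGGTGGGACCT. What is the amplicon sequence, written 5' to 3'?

5'-AGGGTACCGGAATAAATGAACGGGACCATCACAGTGCAGAAGGTCCCACCCGGA-3'

The forward primer matches the template at positions 75–88.
Taking the reverse complement of TCCGGGTGGGACCT gives AGGTCCCACCCGGA, found at positions 115–128 on the template; the primer anneals here to the top strand with its 3' end pointing upstream.
The product is the template from position 75 through 128 (54 bp).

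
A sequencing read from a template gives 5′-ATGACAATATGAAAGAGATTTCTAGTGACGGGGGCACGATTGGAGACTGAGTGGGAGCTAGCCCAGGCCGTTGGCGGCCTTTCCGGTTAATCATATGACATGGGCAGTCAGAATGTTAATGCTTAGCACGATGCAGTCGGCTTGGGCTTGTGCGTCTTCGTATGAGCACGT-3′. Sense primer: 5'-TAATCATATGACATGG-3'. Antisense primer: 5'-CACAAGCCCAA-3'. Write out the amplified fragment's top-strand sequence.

5'-TAATCATATGACATGGGCAGTCAGAATGTTAATGCTTAGCACGATGCAGTCGGCTTGGGCTTGTG-3'

The forward primer matches the template at positions 88–103.
Taking the reverse complement of CACAAGCCCAA gives TTGGGCTTGTG, found at positions 142–152 on the template; the primer anneals here to the top strand with its 3' end pointing upstream.
The product is the template from position 88 through 152 (65 bp).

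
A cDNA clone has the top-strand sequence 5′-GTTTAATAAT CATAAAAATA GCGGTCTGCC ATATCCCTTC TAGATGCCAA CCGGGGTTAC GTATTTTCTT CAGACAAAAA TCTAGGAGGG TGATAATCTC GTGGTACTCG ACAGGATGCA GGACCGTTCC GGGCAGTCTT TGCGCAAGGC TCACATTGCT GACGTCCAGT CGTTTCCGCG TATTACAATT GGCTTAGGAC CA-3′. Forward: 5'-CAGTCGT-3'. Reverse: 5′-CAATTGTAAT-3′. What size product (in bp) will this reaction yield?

25 bp

Forward primer CAGTCGT is found on the top strand at positions 167–173.
Taking the reverse complement of CAATTGTAAT gives ATTACAATTG, found at positions 182–191 on the template; the primer anneals here to the top strand with its 3' end pointing upstream.
The product runs from position 167 to position 191, so its length is 191 − 167 + 1 = 25 bp.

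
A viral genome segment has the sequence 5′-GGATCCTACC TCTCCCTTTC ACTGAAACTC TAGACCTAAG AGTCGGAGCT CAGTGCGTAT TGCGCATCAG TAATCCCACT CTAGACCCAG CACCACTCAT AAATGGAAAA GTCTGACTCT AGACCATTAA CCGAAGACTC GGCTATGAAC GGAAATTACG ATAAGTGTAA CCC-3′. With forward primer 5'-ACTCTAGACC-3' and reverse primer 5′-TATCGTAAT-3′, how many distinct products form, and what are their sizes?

Three products: 137 bp, 86 bp, 48 bp

The forward primer ACTCTAGACC matches the top strand at positions 27–36, 78–87, 116–125.
The reverse primer's reverse complement is ATTACGATA, matching at positions 155–163.
Each forward site pairs with the reverse site to give a product ending at position 163: sizes 137, 86, 48 bp.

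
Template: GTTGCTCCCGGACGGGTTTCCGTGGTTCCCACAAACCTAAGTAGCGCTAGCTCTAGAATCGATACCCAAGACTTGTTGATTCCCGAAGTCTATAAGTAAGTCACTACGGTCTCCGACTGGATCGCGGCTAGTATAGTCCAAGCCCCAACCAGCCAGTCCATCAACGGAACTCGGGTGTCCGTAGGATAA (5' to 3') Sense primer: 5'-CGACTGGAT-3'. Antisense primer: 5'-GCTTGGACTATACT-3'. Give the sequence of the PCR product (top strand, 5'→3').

5'-CGACTGGATCGCGGCTAGTATAGTCCAAGC-3'

Forward primer CGACTGGAT is found on the top strand at positions 114–122.
Taking the reverse complement of GCTTGGACTATACT gives AGTATAGTCCAAGC, found at positions 130–143 on the template; the primer anneals here to the top strand with its 3' end pointing upstream.
The product is the template from position 114 through 143 (30 bp).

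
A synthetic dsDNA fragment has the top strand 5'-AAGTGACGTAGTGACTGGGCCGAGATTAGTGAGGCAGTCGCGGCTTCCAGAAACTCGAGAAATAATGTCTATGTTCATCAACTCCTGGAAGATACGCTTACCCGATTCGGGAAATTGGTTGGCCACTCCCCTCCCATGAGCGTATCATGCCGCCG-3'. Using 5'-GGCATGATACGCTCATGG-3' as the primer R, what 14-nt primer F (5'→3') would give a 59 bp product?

5'-TACGCTTACCCGAT-3'

The reverse primer's reverse complement CCATGAGCGTATCATGCC matches the template at positions 134–151, so the product ends at position 151.
A 59 bp product then starts at position 151 − 59 + 1 = 93.
The forward primer is identical to the top strand there: TACGCTTACCCGAT.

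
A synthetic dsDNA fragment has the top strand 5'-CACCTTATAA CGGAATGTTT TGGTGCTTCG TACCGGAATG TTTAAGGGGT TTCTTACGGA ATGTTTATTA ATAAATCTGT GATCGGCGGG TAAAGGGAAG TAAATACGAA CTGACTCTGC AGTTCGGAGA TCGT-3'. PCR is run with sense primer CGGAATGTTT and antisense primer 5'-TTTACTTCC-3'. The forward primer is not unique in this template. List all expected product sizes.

The forward primer CGGAATGTTT matches the top strand at positions 11–20, 34–43, 57–66.
The reverse primer's reverse complement is GGAAGTAAA, matching at positions 96–104.
Each forward site pairs with the reverse site to give a product ending at position 104: sizes 94, 71, 48 bp.

94 bp, 71 bp, 48 bp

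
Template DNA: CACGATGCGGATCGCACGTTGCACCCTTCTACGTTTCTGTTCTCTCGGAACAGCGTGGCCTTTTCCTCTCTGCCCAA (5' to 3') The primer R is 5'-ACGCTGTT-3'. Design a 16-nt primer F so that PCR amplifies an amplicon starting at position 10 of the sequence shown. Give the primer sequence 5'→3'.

5'-GATCGCACGTTGCACC-3'

The reverse primer's reverse complement AACAGCGT matches the template at positions 49–56; the product starts at position 10.
The forward primer is identical to the top strand over positions 10–25: GATCGCACGTTGCACC.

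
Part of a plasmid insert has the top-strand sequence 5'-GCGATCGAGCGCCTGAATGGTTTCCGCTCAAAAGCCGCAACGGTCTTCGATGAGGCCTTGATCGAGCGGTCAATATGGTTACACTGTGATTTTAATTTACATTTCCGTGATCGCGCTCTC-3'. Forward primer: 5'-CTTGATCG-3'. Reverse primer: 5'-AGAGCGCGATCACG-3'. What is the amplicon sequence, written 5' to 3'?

Scanning the template, CTTGATCG occurs at positions 57–64; this primer anneals to the bottom strand there with its 3' end pointing downstream.
The reverse primer's reverse complement is CGTGATCGCGCTCT, which matches the template at positions 106–119.
The product is the template from position 57 through 119 (63 bp).

5'-CTTGATCGAGCGGTCAATATGGTTACACTGTGATTTTAATTTACATTTCCGTGATCGCGCTCT-3'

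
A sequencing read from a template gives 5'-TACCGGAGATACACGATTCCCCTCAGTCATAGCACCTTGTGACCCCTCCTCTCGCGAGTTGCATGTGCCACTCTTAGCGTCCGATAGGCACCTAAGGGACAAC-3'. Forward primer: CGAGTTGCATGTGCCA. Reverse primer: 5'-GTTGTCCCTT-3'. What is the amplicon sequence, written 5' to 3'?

The forward primer matches the template at positions 55–70.
Reverse complement of the reverse primer: AAGGGACAAC. This occurs on the top strand at positions 94–103.
The product is the template from position 55 through 103 (49 bp).

5'-CGAGTTGCATGTGCCACTCTTAGCGTCCGATAGGCACCTAAGGGACAAC-3'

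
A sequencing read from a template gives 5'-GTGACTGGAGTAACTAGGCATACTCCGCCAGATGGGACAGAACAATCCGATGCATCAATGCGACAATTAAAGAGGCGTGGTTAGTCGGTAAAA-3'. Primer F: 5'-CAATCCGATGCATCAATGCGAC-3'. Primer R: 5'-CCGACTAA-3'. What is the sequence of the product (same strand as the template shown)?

Forward primer CAATCCGATGCATCAATGCGAC is found on the top strand at positions 43–64.
The reverse primer's reverse complement is TTAGTCGG, which matches the template at positions 81–88.
The product is the template from position 43 through 88 (46 bp).

5'-CAATCCGATGCATCAATGCGACAATTAAAGAGGCGTGGTTAGTCGG-3'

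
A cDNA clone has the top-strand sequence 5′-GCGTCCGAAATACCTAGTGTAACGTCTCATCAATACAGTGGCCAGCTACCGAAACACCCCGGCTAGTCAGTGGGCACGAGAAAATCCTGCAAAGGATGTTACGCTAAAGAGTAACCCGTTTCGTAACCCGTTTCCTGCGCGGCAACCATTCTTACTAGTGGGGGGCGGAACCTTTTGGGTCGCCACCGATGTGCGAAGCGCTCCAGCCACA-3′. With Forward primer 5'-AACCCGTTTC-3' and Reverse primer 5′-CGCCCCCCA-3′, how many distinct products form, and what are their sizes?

Two products: 55 bp, 43 bp

The forward primer AACCCGTTTC matches the top strand at positions 113–122, 125–134.
The reverse primer's reverse complement is TGGGGGGCG, matching at positions 159–167.
Each forward site pairs with the reverse site to give a product ending at position 167: sizes 55, 43 bp.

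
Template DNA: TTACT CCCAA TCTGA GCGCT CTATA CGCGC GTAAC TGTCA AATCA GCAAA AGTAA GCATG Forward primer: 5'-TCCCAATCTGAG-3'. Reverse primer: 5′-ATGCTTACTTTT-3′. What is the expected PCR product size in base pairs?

55 bp

Scanning the template, TCCCAATCTGAG occurs at positions 5–16; this primer anneals to the bottom strand there with its 3' end pointing downstream.
Taking the reverse complement of ATGCTTACTTTT gives AAAAGTAAGCAT, found at positions 48–59 on the template; the primer anneals here to the top strand with its 3' end pointing upstream.
The product runs from position 5 to position 59, so its length is 59 − 5 + 1 = 55 bp.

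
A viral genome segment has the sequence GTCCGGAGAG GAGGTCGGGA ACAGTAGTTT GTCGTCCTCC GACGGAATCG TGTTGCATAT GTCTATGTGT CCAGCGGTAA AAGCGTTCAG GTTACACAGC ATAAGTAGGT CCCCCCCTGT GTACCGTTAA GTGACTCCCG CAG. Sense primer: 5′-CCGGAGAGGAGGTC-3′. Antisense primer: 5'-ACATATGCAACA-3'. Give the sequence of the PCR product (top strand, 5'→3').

Scanning the template, CCGGAGAGGAGGTC occurs at positions 3–16; this primer anneals to the bottom strand there with its 3' end pointing downstream.
Reverse complement of the reverse primer: TGTTGCATATGT. This occurs on the top strand at positions 51–62.
The product is the template from position 3 through 62 (60 bp).

5'-CCGGAGAGGAGGTCGGGAACAGTAGTTTGTCGTCCTCCGACGGAATCGTGTTGCATATGT-3'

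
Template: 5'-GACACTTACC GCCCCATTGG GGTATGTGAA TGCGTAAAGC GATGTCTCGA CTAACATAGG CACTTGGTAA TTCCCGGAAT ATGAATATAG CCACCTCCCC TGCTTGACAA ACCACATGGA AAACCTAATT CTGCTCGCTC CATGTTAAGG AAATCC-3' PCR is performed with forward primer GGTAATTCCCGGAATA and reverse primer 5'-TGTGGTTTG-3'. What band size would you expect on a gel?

51 bp

Forward primer GGTAATTCCCGGAATA is found on the top strand at positions 66–81.
The reverse primer's reverse complement is CAAACCACA, which matches the template at positions 108–116.
Product length = (reverse-primer end) − (forward-primer start) + 1 = 116 − 66 + 1 = 51 bp.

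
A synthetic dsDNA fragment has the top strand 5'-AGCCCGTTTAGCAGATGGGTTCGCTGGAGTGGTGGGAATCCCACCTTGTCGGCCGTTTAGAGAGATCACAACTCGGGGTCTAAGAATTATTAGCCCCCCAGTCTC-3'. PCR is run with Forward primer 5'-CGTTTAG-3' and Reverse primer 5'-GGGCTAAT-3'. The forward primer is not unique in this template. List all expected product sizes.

The forward primer CGTTTAG matches the top strand at positions 5–11, 54–60.
The reverse primer's reverse complement is ATTAGCCC, matching at positions 89–96.
Each forward site pairs with the reverse site to give a product ending at position 96: sizes 92, 43 bp.

92 bp, 43 bp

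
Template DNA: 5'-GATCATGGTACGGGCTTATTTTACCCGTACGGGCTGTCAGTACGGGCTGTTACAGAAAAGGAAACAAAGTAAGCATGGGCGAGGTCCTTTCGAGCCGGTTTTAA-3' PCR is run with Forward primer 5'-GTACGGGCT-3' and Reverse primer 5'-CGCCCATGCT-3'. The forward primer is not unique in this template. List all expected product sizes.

The forward primer GTACGGGCT matches the top strand at positions 8–16, 27–35, 40–48.
The reverse primer's reverse complement is AGCATGGGCG, matching at positions 72–81.
Each forward site pairs with the reverse site to give a product ending at position 81: sizes 74, 55, 42 bp.

74 bp, 55 bp, 42 bp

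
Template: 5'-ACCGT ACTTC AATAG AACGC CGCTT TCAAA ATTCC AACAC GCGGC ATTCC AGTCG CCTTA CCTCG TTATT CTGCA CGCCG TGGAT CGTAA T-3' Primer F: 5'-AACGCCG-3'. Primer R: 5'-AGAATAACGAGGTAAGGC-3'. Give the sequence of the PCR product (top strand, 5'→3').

5'-AACGCCGCTTTCAAAATTCCAACACGCGGCATTCCAGTCGCCTTACCTCGTTATTCT-3'

The forward primer matches the template at positions 16–22.
The reverse primer's reverse complement is GCCTTACCTCGTTATTCT, which matches the template at positions 55–72.
The product is the template from position 16 through 72 (57 bp).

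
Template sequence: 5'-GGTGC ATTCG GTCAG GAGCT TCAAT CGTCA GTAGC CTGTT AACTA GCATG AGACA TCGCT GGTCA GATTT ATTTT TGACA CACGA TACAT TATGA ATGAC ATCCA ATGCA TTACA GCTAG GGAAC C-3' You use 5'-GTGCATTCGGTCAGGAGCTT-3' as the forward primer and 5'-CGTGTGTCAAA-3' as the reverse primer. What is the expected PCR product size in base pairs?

Scanning the template, GTGCATTCGGTCAGGAGCTT occurs at positions 2–21; this primer anneals to the bottom strand there with its 3' end pointing downstream.
Taking the reverse complement of CGTGTGTCAAA gives TTTGACACACG, found at positions 74–84 on the template; the primer anneals here to the top strand with its 3' end pointing upstream.
The product runs from position 2 to position 84, so its length is 84 − 2 + 1 = 83 bp.

83 bp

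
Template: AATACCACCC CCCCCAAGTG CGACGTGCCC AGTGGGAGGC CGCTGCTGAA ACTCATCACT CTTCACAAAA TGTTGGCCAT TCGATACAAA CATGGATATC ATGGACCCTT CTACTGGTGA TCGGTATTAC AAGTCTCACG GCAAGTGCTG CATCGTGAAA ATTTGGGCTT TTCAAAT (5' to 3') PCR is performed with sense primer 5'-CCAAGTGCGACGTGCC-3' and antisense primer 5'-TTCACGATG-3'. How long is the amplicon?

Scanning the template, CCAAGTGCGACGTGCC occurs at positions 14–29; this primer anneals to the bottom strand there with its 3' end pointing downstream.
Taking the reverse complement of TTCACGATG gives CATCGTGAA, found at positions 151–159 on the template; the primer anneals here to the top strand with its 3' end pointing upstream.
The product runs from position 14 to position 159, so its length is 159 − 14 + 1 = 146 bp.

146 bp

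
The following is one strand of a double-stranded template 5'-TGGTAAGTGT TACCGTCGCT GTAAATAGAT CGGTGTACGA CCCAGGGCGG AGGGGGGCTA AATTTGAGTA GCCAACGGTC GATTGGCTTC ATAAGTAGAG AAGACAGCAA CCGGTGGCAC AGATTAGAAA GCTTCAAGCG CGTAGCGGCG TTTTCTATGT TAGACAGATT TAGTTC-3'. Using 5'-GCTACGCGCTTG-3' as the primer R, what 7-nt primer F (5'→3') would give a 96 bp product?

The reverse primer's reverse complement CAAGCGCGTAGC matches the template at positions 135–146, so the product ends at position 146.
A 96 bp product then starts at position 146 − 96 + 1 = 51.
The forward primer is identical to the top strand there: AGGGGGG.

5'-AGGGGGG-3'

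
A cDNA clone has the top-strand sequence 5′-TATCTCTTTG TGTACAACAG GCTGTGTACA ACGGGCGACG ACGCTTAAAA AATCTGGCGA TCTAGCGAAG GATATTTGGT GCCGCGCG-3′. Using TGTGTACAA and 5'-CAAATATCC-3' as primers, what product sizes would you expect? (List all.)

70 bp, 56 bp

The forward primer TGTGTACAA matches the top strand at positions 9–17, 23–31.
The reverse primer's reverse complement is GGATATTTG, matching at positions 70–78.
Each forward site pairs with the reverse site to give a product ending at position 78: sizes 70, 56 bp.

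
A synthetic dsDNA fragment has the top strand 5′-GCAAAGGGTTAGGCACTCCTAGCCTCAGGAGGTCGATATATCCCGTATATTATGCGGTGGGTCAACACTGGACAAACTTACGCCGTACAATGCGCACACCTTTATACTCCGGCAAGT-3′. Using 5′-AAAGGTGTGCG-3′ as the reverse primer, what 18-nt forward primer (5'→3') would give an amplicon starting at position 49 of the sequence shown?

The reverse primer's reverse complement CGCACACCTTT matches the template at positions 93–103; the product starts at position 49.
The forward primer is identical to the top strand over positions 49–66: ATTATGCGGTGGGTCAAC.

5'-ATTATGCGGTGGGTCAAC-3'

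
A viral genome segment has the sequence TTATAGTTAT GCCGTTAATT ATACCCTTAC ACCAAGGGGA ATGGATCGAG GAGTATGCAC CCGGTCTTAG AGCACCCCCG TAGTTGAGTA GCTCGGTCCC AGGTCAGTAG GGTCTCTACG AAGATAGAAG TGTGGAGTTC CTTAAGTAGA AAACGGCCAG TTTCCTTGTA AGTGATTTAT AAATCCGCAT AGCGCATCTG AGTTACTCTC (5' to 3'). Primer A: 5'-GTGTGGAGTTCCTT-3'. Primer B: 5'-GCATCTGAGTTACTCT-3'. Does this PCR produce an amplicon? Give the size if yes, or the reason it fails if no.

Primer A (GTGTGGAGTTCCTT) matches the top strand at positions 130–143 (3' end points downstream).
Primer B (GCATCTGAGTTACTCT) also matches the top strand directly, at positions 194–209 — its reverse complement AGAGTAACTCAGATGC is not present.
Both primers anneal to the bottom strand with 3' ends pointing the same way, so neither can prime synthesis back toward the other.

No product — both primers anneal to the same strand and extend in the same direction.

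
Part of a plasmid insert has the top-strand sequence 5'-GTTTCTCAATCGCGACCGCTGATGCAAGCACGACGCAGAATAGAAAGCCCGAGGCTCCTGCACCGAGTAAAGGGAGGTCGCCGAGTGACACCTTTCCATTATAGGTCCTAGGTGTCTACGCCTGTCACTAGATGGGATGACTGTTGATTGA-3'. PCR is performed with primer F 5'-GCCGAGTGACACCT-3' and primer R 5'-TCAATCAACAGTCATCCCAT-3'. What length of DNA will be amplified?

Scanning the template, GCCGAGTGACACCT occurs at positions 80–93; this primer anneals to the bottom strand there with its 3' end pointing downstream.
Reverse complement of the reverse primer: ATGGGATGACTGTTGATTGA. This occurs on the top strand at positions 132–151.
The product runs from position 80 to position 151, so its length is 151 − 80 + 1 = 72 bp.

72 bp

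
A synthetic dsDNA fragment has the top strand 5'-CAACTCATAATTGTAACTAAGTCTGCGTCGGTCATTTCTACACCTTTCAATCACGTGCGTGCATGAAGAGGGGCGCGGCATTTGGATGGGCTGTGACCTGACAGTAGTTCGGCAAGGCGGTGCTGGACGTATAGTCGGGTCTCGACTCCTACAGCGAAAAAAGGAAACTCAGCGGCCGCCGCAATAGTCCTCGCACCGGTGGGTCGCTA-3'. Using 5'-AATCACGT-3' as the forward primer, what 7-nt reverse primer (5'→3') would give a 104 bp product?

The forward primer binds at positions 49–56, so a 104 bp product ends at position 49 + 104 − 1 = 152.
The reverse primer anneals to the top strand over positions 146–152, i.e. to CTCCTAC.
Its sequence written 5'→3' is the reverse complement: GTAGGAG.

5'-GTAGGAG-3'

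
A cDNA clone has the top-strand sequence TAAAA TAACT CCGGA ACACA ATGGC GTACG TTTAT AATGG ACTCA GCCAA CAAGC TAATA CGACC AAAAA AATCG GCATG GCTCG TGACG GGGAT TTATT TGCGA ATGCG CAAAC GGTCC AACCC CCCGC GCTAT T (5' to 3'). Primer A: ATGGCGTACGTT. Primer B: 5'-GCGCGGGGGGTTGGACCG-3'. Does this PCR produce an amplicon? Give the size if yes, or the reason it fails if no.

Primer A (ATGGCGTACGTT) matches the top strand at positions 21–32; it acts as a forward primer.
Primer B's reverse complement is CGGTCCAACCCCCCGCGC, matching the top strand at positions 115–132; it acts as a reverse primer.
The 3' ends face each other across positions 21–132, giving a 112 bp product.

Yes — a 112 bp product.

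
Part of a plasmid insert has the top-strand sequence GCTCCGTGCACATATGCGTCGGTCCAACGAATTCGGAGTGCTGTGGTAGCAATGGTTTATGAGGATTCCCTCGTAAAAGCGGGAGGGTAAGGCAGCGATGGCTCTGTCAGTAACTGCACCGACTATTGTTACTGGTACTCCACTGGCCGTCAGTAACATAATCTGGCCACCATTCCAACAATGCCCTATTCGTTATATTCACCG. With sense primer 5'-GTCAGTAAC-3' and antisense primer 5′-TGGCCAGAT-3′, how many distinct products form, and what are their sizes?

Two products: 64 bp, 21 bp

The forward primer GTCAGTAAC matches the top strand at positions 106–114, 149–157.
The reverse primer's reverse complement is ATCTGGCCA, matching at positions 161–169.
Each forward site pairs with the reverse site to give a product ending at position 169: sizes 64, 21 bp.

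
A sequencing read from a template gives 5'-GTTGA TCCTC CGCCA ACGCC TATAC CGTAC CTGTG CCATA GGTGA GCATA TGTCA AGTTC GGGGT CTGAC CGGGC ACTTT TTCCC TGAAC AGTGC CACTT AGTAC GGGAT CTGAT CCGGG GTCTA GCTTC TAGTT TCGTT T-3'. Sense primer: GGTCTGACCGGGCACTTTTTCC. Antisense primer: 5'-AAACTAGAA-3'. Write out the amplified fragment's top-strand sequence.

The forward primer matches the template at positions 63–84.
The reverse primer's reverse complement is TTCTAGTTT, which matches the template at positions 128–136.
The product is the template from position 63 through 136 (74 bp).

5'-GGTCTGACCGGGCACTTTTTCCCTGAACAGTGCCACTTAGTACGGGATCTGATCCGGGGTCTAGCTTCTAGTTT-3'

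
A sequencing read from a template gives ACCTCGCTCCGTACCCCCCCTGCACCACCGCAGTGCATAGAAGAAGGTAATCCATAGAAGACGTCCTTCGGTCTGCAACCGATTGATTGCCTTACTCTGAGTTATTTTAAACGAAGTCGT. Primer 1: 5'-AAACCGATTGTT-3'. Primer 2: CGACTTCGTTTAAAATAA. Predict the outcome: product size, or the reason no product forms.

No product — primer 1 has no binding site in the template.

Primer 1 (AAACCGATTGTT) does not match the top strand, and its reverse complement AACAATCGGTTT does not match either.
With no annealing site for primer 1, no amplification occurs.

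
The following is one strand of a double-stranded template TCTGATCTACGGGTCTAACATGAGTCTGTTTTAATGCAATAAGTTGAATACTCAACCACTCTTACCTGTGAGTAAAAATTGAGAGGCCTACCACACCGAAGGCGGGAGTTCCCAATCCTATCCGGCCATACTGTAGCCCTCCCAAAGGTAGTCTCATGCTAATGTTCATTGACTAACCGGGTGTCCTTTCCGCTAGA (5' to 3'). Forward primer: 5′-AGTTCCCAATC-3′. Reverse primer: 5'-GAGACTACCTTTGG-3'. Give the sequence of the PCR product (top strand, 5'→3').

Scanning the template, AGTTCCCAATC occurs at positions 107–117; this primer anneals to the bottom strand there with its 3' end pointing downstream.
The reverse primer's reverse complement is CCAAAGGTAGTCTC, which matches the template at positions 142–155.
The product is the template from position 107 through 155 (49 bp).

5'-AGTTCCCAATCCTATCCGGCCATACTGTAGCCCTCCCAAAGGTAGTCTC-3'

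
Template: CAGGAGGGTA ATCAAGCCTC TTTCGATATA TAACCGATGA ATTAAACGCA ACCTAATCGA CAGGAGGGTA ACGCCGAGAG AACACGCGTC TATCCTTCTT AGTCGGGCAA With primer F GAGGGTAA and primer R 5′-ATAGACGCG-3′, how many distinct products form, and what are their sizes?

Two products: 90 bp, 30 bp

The forward primer GAGGGTAA matches the top strand at positions 4–11, 64–71.
The reverse primer's reverse complement is CGCGTCTAT, matching at positions 85–93.
Each forward site pairs with the reverse site to give a product ending at position 93: sizes 90, 30 bp.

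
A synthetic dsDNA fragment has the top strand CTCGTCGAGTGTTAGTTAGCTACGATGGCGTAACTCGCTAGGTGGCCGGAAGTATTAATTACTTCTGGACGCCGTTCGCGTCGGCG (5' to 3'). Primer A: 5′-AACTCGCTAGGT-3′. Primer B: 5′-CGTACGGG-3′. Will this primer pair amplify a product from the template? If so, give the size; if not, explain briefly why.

No product — primer B has no binding site in the template.

Primer B (CGTACGGG) does not match the top strand, and its reverse complement CCCGTACG does not match either.
With no annealing site for primer B, no amplification occurs.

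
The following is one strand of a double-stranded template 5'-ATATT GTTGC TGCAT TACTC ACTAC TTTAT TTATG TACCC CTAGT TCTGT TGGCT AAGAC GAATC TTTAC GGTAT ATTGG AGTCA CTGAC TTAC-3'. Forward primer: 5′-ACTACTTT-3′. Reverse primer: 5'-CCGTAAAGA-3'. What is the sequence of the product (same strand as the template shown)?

5'-ACTACTTTATTTATGTACCCCTAGTTCTGTTGGCTAAGACGAATCTTTACGG-3'

The forward primer matches the template at positions 21–28.
The reverse primer's reverse complement is TCTTTACGG, which matches the template at positions 64–72.
The product is the template from position 21 through 72 (52 bp).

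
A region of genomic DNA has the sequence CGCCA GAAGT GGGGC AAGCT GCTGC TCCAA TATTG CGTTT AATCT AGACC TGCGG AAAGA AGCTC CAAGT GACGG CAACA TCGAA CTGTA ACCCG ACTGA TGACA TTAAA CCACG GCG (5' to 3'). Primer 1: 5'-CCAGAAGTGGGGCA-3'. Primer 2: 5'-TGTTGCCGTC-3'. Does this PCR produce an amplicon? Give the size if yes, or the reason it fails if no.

Primer 1 (CCAGAAGTGGGGCA) matches the top strand at positions 3–16; it acts as a forward primer.
Primer 2's reverse complement is GACGGCAACA, matching the top strand at positions 71–80; it acts as a reverse primer.
The 3' ends face each other across positions 3–80, giving a 78 bp product.

Yes — a 78 bp product.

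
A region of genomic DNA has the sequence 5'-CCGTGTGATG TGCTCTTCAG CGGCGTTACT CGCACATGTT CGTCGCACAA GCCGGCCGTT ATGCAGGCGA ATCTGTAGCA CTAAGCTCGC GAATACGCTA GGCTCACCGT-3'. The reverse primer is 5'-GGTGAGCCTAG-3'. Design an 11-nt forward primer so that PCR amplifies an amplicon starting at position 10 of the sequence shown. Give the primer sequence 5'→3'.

5'-GTGCTCTTCAG-3'

The reverse primer's reverse complement CTAGGCTCACC matches the template at positions 98–108; the product starts at position 10.
The forward primer is identical to the top strand over positions 10–20: GTGCTCTTCAG.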